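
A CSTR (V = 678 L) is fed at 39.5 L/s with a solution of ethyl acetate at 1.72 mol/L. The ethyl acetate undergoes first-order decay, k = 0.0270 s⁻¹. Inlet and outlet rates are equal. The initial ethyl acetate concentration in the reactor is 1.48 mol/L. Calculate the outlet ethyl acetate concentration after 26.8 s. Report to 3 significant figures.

1.21 mol/L

Accumulation = in − out − consumed: V dC/dt = Q C_in − Q C − k V C.
dC/dt = (Q/V) C_in − (Q/V + k) C; effective rate a = Q/V + k = 0.058260 + 0.0270 = 0.085260 s⁻¹.
C_ss = Q C_in/(Q + kV) = 1.1753 mol/L; C(t) = C_ss + (C₀ − C_ss) e^(−a t).
C(26.8) = 1.1753 + (0.30469)·e^(−0.085260·26.8) = 1.1753 + (0.30469)·0.10178 = 1.2063 mol/L.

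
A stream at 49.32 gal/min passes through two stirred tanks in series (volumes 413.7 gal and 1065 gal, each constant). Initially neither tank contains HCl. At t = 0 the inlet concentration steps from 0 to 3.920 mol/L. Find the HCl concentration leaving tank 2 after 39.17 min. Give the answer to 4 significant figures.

2.898 mol/L

Each tank obeys Vᵢ dCᵢ/dt = Q(Cᵢ₋₁ − Cᵢ), so τᵢ = Vᵢ/Q.
τ₁ = 413.7/49.32 = 8.38808 min; τ₂ = 1065/49.32 = 21.5937 min.
Solving the cascade with C₁(0)=C₂(0)=0 gives C₂(t) = C_in[1 − (τ₁ e^(−t/τ₁) − τ₂ e^(−t/τ₂))/(τ₁ − τ₂)].
At t = 39.17: e^(−t/τ₁) = 0.00937487, e^(−t/τ₂) = 0.163008.
C₂ = 3.920·[1 − (8.38808·0.00937487 − 21.5937·0.163008)/(-13.2056)] = 3.920·0.739406 = 2.89847 mol/L.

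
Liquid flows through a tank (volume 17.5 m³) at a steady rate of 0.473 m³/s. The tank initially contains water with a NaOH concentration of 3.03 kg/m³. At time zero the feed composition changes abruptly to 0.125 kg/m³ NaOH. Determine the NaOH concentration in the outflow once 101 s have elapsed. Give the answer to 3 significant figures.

Unsteady species balance (constant V, well mixed): V dC/dt = Q(C_in − C).
Time constant τ = V/Q = 17.5/0.473 = 36.998 s.
Integrating: C(t) = C_in + (C₀ − C_in) e^(−t/τ).
C(101) = 0.125 + (3.03 − 0.125)·e^(−101/36.998) = 0.125 + (2.9050)·0.065227 = 0.31448 kg/m³.

0.314 kg/m³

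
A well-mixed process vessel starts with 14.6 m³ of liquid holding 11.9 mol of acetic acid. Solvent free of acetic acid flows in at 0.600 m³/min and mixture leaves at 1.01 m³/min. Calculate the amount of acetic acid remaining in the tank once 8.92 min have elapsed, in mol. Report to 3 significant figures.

Let m(t) be the amount of acetic acid. Volume: V(t) = V₀ + (Q_in − Q_out) t = 14.6 − 0.41000 t; V(8.92) = 10.943 m³.
Species balance (pure solvent in): dm/dt = −Q_out · m/V(t).
Separate: dm/m = −Q_out dt/V(t) ⇒ ln(m/m₀) = −(Q_out/(Q_in−Q_out)) ln(V/V₀).
m = m₀ (V₀/V)^(Q_out/(Q_in−Q_out)) = 11.9 × (14.6/10.943)^(-2.4634) = 5.8488 mol.

5.85 mol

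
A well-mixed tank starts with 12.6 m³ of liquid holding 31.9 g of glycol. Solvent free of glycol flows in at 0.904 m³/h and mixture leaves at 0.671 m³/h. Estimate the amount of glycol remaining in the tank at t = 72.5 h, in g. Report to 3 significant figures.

Let m(t) be the amount of glycol. Volume: V(t) = V₀ + (Q_in − Q_out) t = 12.6 + 0.23300 t; V(72.5) = 29.492 m³.
Solute balance: dm/dt = 0 − Q_out C = −Q_out m/V(t).
Separate: dm/m = −Q_out dt/V(t) ⇒ ln(m/m₀) = −(Q_out/(Q_in−Q_out)) ln(V/V₀).
m = m₀ (V₀/V)^(Q_out/(Q_in−Q_out)) = 31.9 × (12.6/29.492)^(2.8798) = 2.7552 g.

2.76 g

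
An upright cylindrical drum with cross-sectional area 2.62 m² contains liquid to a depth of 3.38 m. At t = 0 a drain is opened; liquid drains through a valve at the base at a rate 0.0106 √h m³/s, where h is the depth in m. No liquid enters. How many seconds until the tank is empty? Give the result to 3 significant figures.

A dh/dt = −Q_out = −0.0106 √h.
Separate and integrate: 2(√h − √h₀) = −(0.0106/A) t.
Tank is empty when √h = 0: t_empty = 2A√h₀/0.0106.
t_empty = 2·2.62·√3.38/0.0106 = 5.2400·1.8385/0.0106 = 908.83 s.

909 s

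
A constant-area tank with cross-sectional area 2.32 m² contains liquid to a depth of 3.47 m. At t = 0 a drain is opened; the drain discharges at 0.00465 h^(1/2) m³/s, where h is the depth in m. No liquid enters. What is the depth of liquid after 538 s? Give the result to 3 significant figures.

1.75 m

Unsteady balance on liquid volume: A dh/dt = −0.00465 √h.
∫ h^(−1/2) dh = −(0.00465/A) ∫ dt, giving 2√h = 2√h₀ − (0.00465/A) t.
√h = √3.47 − 0.00465·538/(2·2.32) = 1.8628 − 0.53916 = 1.3236.
h = 1.3236² = 1.7520 m.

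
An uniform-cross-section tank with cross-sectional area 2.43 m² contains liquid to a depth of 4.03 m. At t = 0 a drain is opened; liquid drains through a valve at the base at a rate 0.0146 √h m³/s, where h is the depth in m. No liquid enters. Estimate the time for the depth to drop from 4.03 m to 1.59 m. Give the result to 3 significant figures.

249 s

Volume balance on the tank: A dh/dt = −0.0146 √h.
This is separable: 2 d(√h)/dt = −0.0146/A, so √h = √h₀ − (0.0146/(2A)) t.
t = 2A(√h₀ − √h)/0.0146 = 2·2.43·(√4.03 − √1.59)/0.0146
  = 4.8600 × (2.0075 − 1.2610) / 0.0146 = 248.50 s.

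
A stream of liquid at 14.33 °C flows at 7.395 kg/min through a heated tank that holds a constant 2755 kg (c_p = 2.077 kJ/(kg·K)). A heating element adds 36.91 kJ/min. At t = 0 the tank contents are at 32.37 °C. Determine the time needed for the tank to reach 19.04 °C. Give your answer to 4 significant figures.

713.0 min

First-law balance (no shaft work): M c_p dT/dt = ṁ c_p (T_in − T) + 36.91.
τ = M/ṁ = 372.549 min; T_ss = T_in + Q̇/(ṁ c_p) = 16.7331 °C.
T(t) = T_ss + (T₀ − T_ss) e^(−t/τ). Set T = 19.04:
e^(−t/τ) = (19.04 − 16.7331)/(32.37 − 16.7331) = 0.147530
t = −372.549 · ln(0.147530) = 712.956 min.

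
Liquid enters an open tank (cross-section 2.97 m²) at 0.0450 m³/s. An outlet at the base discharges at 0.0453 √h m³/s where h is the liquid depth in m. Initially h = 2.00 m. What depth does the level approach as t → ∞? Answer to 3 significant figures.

Level balance: A dh/dt = 0.0450 − 0.0453 √h. Setting dh/dt = 0:
Q_in = 0.0453 √h_ss ⇒ √h_ss = 0.0450/0.0453 = 0.99338.
h_ss = 0.99338² = 0.98680 m. (Since h₀ = 2.00 m > h_ss, the level will fall toward this value.)

0.987 m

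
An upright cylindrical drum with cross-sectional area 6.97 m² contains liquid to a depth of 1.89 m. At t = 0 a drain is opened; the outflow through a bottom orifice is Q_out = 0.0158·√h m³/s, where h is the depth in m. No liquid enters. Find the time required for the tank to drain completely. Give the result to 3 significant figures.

1210 s

With no inflow, A dh/dt = −0.0158 √h.
∫ h^(−1/2) dh = −(0.0158/A) ∫ dt, giving 2√h = 2√h₀ − (0.0158/A) t.
Tank is empty when √h = 0: t_empty = 2A√h₀/0.0158.
t_empty = 2·6.97·√1.89/0.0158 = 13.940·1.3748/0.0158 = 1212.9 s.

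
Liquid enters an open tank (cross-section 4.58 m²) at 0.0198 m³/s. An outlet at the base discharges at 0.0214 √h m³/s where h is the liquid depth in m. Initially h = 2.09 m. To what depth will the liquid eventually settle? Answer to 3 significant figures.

Unsteady balance on liquid volume: A dh/dt = Q_in − 0.0214 √h. At steady state dh/dt = 0:
Q_in = 0.0214 √h_ss ⇒ √h_ss = 0.0198/0.0214 = 0.92523.
h_ss = 0.92523² = 0.85606 m. (Since h₀ = 2.09 m > h_ss, the level will fall toward this value.)

0.856 m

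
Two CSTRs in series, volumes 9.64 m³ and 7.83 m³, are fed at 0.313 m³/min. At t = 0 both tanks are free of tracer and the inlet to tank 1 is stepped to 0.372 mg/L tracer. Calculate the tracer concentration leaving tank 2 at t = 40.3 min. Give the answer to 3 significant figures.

Each tank obeys Vᵢ dCᵢ/dt = Q(Cᵢ₋₁ − Cᵢ), so τᵢ = Vᵢ/Q.
τ₁ = 9.64/0.313 = 30.799 min; τ₂ = 7.83/0.313 = 25.016 min.
Tank 1: C₁ = C_in(1 − e^(−t/τ₁)). Tank 2 (τ₁ ≠ τ₂): C₂ = C_in[1 − (τ₁ e^(−t/τ₁) − τ₂ e^(−t/τ₂))/(τ₁ − τ₂)].
At t = 40.3: e^(−t/τ₁) = 0.27023, e^(−t/τ₂) = 0.19969.
C₂ = 0.372·[1 − (30.799·0.27023 − 25.016·0.19969)/(5.7827)] = 0.372·0.42465 = 0.15797 mg/L.

0.158 mg/L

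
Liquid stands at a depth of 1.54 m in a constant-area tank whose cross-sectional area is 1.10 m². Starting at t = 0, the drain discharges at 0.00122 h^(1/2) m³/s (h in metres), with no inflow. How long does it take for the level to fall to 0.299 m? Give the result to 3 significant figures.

1250 s

With no inflow, A dh/dt = −0.00122 √h.
∫ h^(−1/2) dh = −(0.00122/A) ∫ dt, giving 2√h = 2√h₀ − (0.00122/A) t.
t = 2A(√h₀ − √h)/0.00122 = 2·1.10·(√1.54 − √0.299)/0.00122
  = 2.2000 × (1.2410 − 0.54681) / 0.00122 = 1251.8 s.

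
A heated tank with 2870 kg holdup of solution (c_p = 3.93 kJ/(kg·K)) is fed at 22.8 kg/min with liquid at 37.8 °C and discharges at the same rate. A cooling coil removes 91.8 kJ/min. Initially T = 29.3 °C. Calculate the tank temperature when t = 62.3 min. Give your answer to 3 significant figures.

32.2 °C

M c_p dT/dt = ṁ c_p (T_in − T) − Q̇.
τ = M/ṁ = 125.88 min; T_ss = T_in − Q̇/(ṁ c_p) = 37.8 − 91.8/(22.8·3.93) = 36.775 °C.
This is linear first-order; T(t) = T_ss + (T₀ − T_ss) e^(−t/τ).
T(62.3) = 36.775 + (-7.4755)·e^(−62.3/125.88) = 36.775 + (-7.4755)·0.60962 = 32.218 °C.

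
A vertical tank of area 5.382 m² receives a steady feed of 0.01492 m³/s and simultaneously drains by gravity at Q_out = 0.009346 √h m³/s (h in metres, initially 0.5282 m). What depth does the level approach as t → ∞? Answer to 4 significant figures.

Accumulation of liquid (constant cross-section A): A dh/dt = Q_in − 0.009346 √h. At steady state dh/dt = 0:
Q_in = 0.009346 √h_ss ⇒ √h_ss = 0.01492/0.009346 = 1.59640.
h_ss = 1.59640² = 2.54851 m. (Since h₀ = 0.5282 m < h_ss, the level will rise toward this value.)

2.549 m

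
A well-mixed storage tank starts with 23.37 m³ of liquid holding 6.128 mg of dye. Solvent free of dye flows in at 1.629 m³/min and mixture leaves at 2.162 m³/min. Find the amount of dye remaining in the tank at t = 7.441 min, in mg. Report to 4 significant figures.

2.882 mg

Total volume: dV/dt = Q_in − Q_out = -0.533000 m³/min, so V(t) = 23.37 − 0.533000 t and V(7.441) = 19.4039 m³.
Solute balance: dm/dt = 0 − Q_out C = −Q_out m/V(t).
dm/m = −Q_out dt/(V₀ − 0.533000 t); integrating gives ln(m/m₀) = −(Q_out/(Q_in−Q_out)) ln(V/V₀).
m = m₀ (V₀/V)^(Q_out/(Q_in−Q_out)) = 6.128 × (23.37/19.4039)^(-4.05629) = 2.88203 mg.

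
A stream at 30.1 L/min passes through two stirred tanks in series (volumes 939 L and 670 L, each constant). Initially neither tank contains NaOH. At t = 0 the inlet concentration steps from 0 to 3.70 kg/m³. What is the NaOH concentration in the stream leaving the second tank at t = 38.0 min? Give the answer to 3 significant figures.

1.55 kg/m³

Each tank obeys Vᵢ dCᵢ/dt = Q(Cᵢ₋₁ − Cᵢ), so τᵢ = Vᵢ/Q.
τ₁ = 939/30.1 = 31.196 min; τ₂ = 670/30.1 = 22.259 min.
Solving the cascade with C₁(0)=C₂(0)=0 gives C₂(t) = C_in[1 − (τ₁ e^(−t/τ₁) − τ₂ e^(−t/τ₂))/(τ₁ − τ₂)].
At t = 38.0: e^(−t/τ₁) = 0.29579, e^(−t/τ₂) = 0.18138.
C₂ = 3.70·[1 − (31.196·0.29579 − 22.259·0.18138)/(8.9369)] = 3.70·0.41925 = 1.5512 kg/m³.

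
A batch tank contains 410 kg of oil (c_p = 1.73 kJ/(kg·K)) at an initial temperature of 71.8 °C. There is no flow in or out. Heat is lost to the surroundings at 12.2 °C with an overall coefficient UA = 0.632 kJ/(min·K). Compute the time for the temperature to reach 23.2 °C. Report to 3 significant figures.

1900 min

Lumped-capacitance energy balance: M c_p dT/dt = UA(T_amb − T).
τ = M c_p/UA = 1122.3 min; T_ss = T_amb = 12.200 °C.
T(t) = T_ss + (T₀ − T_ss)e^(−t/τ); set T = 23.2:
t = −τ ln[(T − T_ss)/(T₀ − T_ss)] = −1122.3 · ln(0.18456) = 1896.4 min.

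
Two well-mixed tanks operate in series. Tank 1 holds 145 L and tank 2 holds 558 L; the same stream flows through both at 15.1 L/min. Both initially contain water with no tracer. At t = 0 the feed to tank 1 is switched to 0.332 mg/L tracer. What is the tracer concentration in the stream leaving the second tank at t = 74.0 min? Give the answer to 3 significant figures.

0.271 mg/L

Time constants: τᵢ = Vᵢ/Q for each well-mixed tank.
τ₁ = 145/15.1 = 9.6026 min; τ₂ = 558/15.1 = 36.954 min.
Tank 1: C₁ = C_in(1 − e^(−t/τ₁)). Tank 2 (τ₁ ≠ τ₂): C₂ = C_in[1 − (τ₁ e^(−t/τ₁) − τ₂ e^(−t/τ₂))/(τ₁ − τ₂)].
At t = 74.0: e^(−t/τ₁) = 0.00045003, e^(−t/τ₂) = 0.13500.
C₂ = 0.332·[1 − (9.6026·0.00045003 − 36.954·0.13500)/(-27.351)] = 0.332·0.81777 = 0.27150 mg/L.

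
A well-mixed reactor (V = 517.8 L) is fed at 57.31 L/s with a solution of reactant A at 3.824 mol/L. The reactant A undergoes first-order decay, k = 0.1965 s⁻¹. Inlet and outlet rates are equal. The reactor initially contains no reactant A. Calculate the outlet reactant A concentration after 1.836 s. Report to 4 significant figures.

Accumulation = in − out − consumed: V dC/dt = Q C_in − Q C − k V C.
dC/dt = (Q/V) C_in − (Q/V + k) C; effective rate a = Q/V + k = 0.110680 + 0.1965 = 0.307180 s⁻¹.
C_ss = Q C_in/(Q + kV) = 1.37782 mol/L; C(t) = C_ss + (C₀ − C_ss) e^(−a t).
C(1.836) = 1.37782 + (-1.37782)·e^(−0.307180·1.836) = 1.37782 + (-1.37782)·0.568939 = 0.593926 mol/L.

0.5939 mol/L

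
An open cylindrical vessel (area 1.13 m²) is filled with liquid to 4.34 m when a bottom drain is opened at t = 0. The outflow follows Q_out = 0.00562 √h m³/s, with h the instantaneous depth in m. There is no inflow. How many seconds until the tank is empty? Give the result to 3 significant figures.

Mass balance (ρ constant): A dh/dt = −0.00562 √h.
This is separable: 2 d(√h)/dt = −0.00562/A, so √h = √h₀ − (0.00562/(2A)) t.
Tank is empty when √h = 0: t_empty = 2A√h₀/0.00562.
t_empty = 2·1.13·√4.34/0.00562 = 2.2600·2.0833/0.00562 = 837.75 s.

838 s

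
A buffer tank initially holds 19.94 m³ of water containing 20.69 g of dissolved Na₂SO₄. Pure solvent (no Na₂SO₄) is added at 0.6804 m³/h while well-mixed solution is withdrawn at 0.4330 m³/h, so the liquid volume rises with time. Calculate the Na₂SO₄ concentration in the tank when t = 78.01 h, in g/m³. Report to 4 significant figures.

Let m(t) be the amount of Na₂SO₄. Volume: V(t) = V₀ + (Q_in − Q_out) t = 19.94 + 0.247400 t; V(78.01) = 39.2397 m³.
No Na₂SO₄ enters, so dm/dt = −Q_out · (m/V).
Separate: dm/m = −Q_out dt/V(t) ⇒ ln(m/m₀) = −(Q_out/(Q_in−Q_out)) ln(V/V₀).
m = m₀ (V₀/V)^(Q_out/(Q_in−Q_out)) = 20.69 × (19.94/39.2397)^(1.75020) = 6.32704 g.
C = m/V = 6.32704/39.2397 = 0.161241 g/m³.

0.1612 g/m³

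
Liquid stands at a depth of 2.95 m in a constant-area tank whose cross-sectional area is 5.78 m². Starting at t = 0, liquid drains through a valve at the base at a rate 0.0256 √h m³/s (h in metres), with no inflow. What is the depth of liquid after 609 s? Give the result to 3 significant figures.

A dh/dt = −Q_out = −0.0256 √h.
Separate and integrate: 2(√h − √h₀) = −(0.0256/A) t.
√h = √2.95 − 0.0256·609/(2·5.78) = 1.7176 − 1.3487 = 0.36891.
h = 0.36891² = 0.13609 m.

0.136 m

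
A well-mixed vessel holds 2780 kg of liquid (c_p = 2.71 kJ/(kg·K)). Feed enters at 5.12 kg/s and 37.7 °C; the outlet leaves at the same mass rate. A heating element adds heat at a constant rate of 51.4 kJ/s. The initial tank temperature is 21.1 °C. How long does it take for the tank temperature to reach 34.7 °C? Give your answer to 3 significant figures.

602 s

M c_p dT/dt = ṁ c_p (T_in − T) + Q̇.
τ = M/ṁ = 542.97 s; T_ss = T_in + Q̇/(ṁ c_p) = 41.404 °C.
T(t) = T_ss + (T₀ − T_ss) e^(−t/τ). Set T = 34.7:
e^(−t/τ) = (34.7 − 41.404)/(21.1 − 41.404) = 0.33020
t = −542.97 · ln(0.33020) = 601.65 s.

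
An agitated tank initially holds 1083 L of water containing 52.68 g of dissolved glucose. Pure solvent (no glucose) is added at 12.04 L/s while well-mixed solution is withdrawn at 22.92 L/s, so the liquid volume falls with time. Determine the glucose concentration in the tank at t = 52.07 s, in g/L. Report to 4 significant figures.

0.02144 g/L

Let m(t) be the amount of glucose. Volume: V(t) = V₀ + (Q_in − Q_out) t = 1083 − 10.8800 t; V(52.07) = 516.478 L.
Species balance (pure solvent in): dm/dt = −Q_out · m/V(t).
dm/m = −Q_out dt/(V₀ − 10.8800 t); integrating gives ln(m/m₀) = −(Q_out/(Q_in−Q_out)) ln(V/V₀).
m = m₀ (V₀/V)^(Q_out/(Q_in−Q_out)) = 52.68 × (1083/516.478)^(-2.10662) = 11.0715 g.
C = m/V = 11.0715/516.478 = 0.0214366 g/L.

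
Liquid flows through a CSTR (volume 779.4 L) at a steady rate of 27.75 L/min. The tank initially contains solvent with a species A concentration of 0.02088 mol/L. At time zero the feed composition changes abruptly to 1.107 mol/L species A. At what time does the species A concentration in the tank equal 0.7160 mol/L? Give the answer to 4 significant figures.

Species balance: V dC/dt = Q(C_in − C) ⇒ τ = V/Q = 28.0865 min.
C(t) = C_in + (C₀ − C_in) e^(−t/τ). Set C = 0.7160 and solve for t:
e^(−t/τ) = (C − C_in)/(C₀ − C_in) = (0.7160 − 1.107)/(0.02088 − 1.107) = 0.359997
t = −τ ln(…) = 28.0865 × 1.02166 = 28.6948 min.

28.69 min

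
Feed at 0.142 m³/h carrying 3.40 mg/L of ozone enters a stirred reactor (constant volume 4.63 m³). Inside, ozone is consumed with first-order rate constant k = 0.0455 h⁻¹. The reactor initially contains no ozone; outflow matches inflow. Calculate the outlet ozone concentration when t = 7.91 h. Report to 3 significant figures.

0.620 mg/L

V dC/dt = Q(C_in − C) − k V C.
dC/dt = (Q/V) C_in − (Q/V + k) C; effective rate a = Q/V + k = 0.030670 + 0.0455 = 0.076170 h⁻¹.
C_ss = Q C_in/(Q + kV) = 1.3690 mg/L; C(t) = C_ss + (C₀ − C_ss) e^(−a t).
C(7.91) = 1.3690 + (-1.3690)·e^(−0.076170·7.91) = 1.3690 + (-1.3690)·0.54744 = 0.61956 mg/L.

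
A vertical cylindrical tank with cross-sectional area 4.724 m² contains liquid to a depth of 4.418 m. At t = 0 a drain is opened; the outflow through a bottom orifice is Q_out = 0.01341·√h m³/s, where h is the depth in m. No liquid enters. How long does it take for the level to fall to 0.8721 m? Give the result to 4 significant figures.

822.9 s

Mass balance (ρ constant): A dh/dt = −0.01341 √h.
Separate and integrate: 2(√h − √h₀) = −(0.01341/A) t.
t = 2A(√h₀ − √h)/0.01341 = 2·4.724·(√4.418 − √0.8721)/0.01341
  = 9.44800 × (2.10190 − 0.933863) / 0.01341 = 822.942 s.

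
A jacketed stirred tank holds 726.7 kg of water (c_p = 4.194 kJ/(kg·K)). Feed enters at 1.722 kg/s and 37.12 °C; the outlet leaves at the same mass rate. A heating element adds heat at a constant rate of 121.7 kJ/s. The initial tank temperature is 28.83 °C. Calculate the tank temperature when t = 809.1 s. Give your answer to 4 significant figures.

50.28 °C

M c_p dT/dt = ṁ c_p (T_in − T) + Q̇.
τ = M/ṁ = 422.009 s; T_ss = T_in + Q̇/(ṁ c_p) = 37.12 + 121.7/(1.722·4.194) = 53.9711 °C.
Integrating: T(t) = T_ss + (T₀ − T_ss) e^(−t/τ).
T(809.1) = 53.9711 + (-25.1411)·e^(−809.1/422.009) = 53.9711 + (-25.1411)·0.147010 = 50.2751 °C.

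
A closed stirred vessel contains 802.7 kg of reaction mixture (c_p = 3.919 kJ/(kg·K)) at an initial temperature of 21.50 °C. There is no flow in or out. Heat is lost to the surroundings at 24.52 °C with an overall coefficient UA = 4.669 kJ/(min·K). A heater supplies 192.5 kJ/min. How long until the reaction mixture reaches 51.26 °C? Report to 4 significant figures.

752.2 min

Heat balance on the well-mixed liquid: M c_p dT/dt = −UA(T − T_amb) + Q̇.
τ = M c_p/UA = 673.759 min; T_ss = T_amb + Q̇/UA = 24.52 + 192.5/4.669 = 65.7494 °C.
T(t) = T_ss + (T₀ − T_ss)e^(−t/τ); set T = 51.26:
t = −τ ln[(T − T_ss)/(T₀ − T_ss)] = −673.759 · ln(0.327448) = 752.202 min.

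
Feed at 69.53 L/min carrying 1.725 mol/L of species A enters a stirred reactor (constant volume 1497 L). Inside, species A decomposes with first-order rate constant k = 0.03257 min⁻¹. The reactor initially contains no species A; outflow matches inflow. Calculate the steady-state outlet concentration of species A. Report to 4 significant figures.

Species balance: V dC/dt = Q C_in − Q C − k V C.
Steady state (dC/dt = 0): C_ss = Q C_in/(Q + kV) = C_in/(1 + kV/Q).
C_ss = 69.53·1.725/(69.53 + 0.03257·1497) = 119.939/118.287 = 1.01397 mol/L.

1.014 mol/L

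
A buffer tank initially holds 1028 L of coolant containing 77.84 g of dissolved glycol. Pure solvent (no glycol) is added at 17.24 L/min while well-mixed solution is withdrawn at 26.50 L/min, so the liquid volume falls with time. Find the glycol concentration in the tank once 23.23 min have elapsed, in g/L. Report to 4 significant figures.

0.04891 g/L

Let m(t) be the amount of glycol. Volume: V(t) = V₀ + (Q_in − Q_out) t = 1028 − 9.26000 t; V(23.23) = 812.890 L.
No glycol enters, so dm/dt = −Q_out · (m/V).
Separate: dm/m = −Q_out dt/V(t) ⇒ ln(m/m₀) = −(Q_out/(Q_in−Q_out)) ln(V/V₀).
m = m₀ (V₀/V)^(Q_out/(Q_in−Q_out)) = 77.84 × (1028/812.890)^(-2.86177) = 39.7570 g.
C = m/V = 39.7570/812.890 = 0.0489082 g/L.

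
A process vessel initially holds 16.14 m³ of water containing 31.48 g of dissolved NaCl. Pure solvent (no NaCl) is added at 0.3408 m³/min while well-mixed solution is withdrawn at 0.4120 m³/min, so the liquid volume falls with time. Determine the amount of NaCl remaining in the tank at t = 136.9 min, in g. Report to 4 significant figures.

Total volume: dV/dt = Q_in − Q_out = -0.0712000 m³/min, so V(t) = 16.14 − 0.0712000 t and V(136.9) = 6.39272 m³.
Species balance (pure solvent in): dm/dt = −Q_out · m/V(t).
Separate: dm/m = −Q_out dt/V(t) ⇒ ln(m/m₀) = −(Q_out/(Q_in−Q_out)) ln(V/V₀).
m = m₀ (V₀/V)^(Q_out/(Q_in−Q_out)) = 31.48 × (16.14/6.39272)^(-5.78652) = 0.148113 g.

0.1481 g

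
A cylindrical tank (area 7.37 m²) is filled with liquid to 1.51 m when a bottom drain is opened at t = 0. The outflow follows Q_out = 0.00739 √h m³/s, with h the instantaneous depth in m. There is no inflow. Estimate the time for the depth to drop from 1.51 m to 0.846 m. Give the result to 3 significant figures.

616 s

Mass balance (ρ constant): A dh/dt = −0.00739 √h.
Separate and integrate: 2(√h − √h₀) = −(0.00739/A) t.
t = 2A(√h₀ − √h)/0.00739 = 2·7.37·(√1.51 − √0.846)/0.00739
  = 14.740 × (1.2288 − 0.91978) / 0.00739 = 616.40 s.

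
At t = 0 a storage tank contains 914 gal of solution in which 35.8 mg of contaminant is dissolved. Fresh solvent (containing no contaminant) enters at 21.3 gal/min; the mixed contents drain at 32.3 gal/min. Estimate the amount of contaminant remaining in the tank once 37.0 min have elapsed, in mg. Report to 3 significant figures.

6.34 mg

Let m(t) be the amount of contaminant. Volume: V(t) = V₀ + (Q_in − Q_out) t = 914 − 11.000 t; V(37.0) = 507.00 gal.
Solute balance: dm/dt = 0 − Q_out C = −Q_out m/V(t).
dm/m = −Q_out dt/(V₀ − 11.000 t); integrating gives ln(m/m₀) = −(Q_out/(Q_in−Q_out)) ln(V/V₀).
m = m₀ (V₀/V)^(Q_out/(Q_in−Q_out)) = 35.8 × (914/507.00)^(-2.9364) = 6.3439 mg.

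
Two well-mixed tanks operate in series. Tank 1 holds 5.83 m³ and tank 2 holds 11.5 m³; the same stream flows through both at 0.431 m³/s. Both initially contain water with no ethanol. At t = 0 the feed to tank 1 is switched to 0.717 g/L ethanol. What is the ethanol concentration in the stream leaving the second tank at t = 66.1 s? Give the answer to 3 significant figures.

0.600 g/L

Species balance on tank i: dCᵢ/dt = (Cᵢ₋₁ − Cᵢ)/τᵢ with τᵢ = Vᵢ/Q.
τ₁ = 5.83/0.431 = 13.527 s; τ₂ = 11.5/0.431 = 26.682 s.
Tank 1: C₁ = C_in(1 − e^(−t/τ₁)). Tank 2 (τ₁ ≠ τ₂): C₂ = C_in[1 − (τ₁ e^(−t/τ₁) − τ₂ e^(−t/τ₂))/(τ₁ − τ₂)].
At t = 66.1: e^(−t/τ₁) = 0.0075468, e^(−t/τ₂) = 0.083969.
C₂ = 0.717·[1 − (13.527·0.0075468 − 26.682·0.083969)/(-13.155)] = 0.717·0.83745 = 0.60045 g/L.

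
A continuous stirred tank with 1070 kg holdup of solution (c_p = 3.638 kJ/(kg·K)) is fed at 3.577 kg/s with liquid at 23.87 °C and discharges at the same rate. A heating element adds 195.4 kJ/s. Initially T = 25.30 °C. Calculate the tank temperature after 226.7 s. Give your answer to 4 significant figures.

M c_p dT/dt = ṁ c_p (T_in − T) + Q̇.
Rearrange: dT/dt = (T_ss − T)/τ with τ = M/ṁ = 299.133 s and T_ss = T_in + Q̇/(ṁ c_p) = 38.8856 °C.
Solution: T(t) = T_ss + (T₀ − T_ss) e^(−t/τ).
T(226.7) = 38.8856 + (-13.5856)·e^(−226.7/299.133) = 38.8856 + (-13.5856)·0.468670 = 32.5184 °C.

32.52 °C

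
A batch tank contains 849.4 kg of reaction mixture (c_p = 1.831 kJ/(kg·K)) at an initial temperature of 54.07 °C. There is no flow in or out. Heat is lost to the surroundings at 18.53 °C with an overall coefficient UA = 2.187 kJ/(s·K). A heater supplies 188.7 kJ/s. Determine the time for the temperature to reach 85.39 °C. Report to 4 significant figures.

M c_p dT/dt = −UA(T − T_amb) + Q̇.
τ = M c_p/UA = 711.135 s; T_ss = T_amb + Q̇/UA = 18.53 + 188.7/2.187 = 104.813 °C.
T(t) = T_ss + (T₀ − T_ss)e^(−t/τ); set T = 85.39:
t = −τ ln[(T − T_ss)/(T₀ − T_ss)] = −711.135 · ln(0.382767) = 682.923 s.

682.9 s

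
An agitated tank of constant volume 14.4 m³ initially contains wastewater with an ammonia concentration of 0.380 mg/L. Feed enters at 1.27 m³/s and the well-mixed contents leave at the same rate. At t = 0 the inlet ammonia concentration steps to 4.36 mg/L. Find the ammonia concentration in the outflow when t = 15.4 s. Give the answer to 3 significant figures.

3.34 mg/L

Accumulation = in − out for the solute gives V dC/dt = Q(C_in − C).
Time constant τ = V/Q = 14.4/1.27 = 11.339 s.
Solution: C(t) = C_in + (C₀ − C_in) e^(−t/τ).
C(15.4) = 4.36 + (0.380 − 4.36)·e^(−15.4/11.339) = 4.36 + (-3.9800)·0.25712 = 3.3366 mg/L.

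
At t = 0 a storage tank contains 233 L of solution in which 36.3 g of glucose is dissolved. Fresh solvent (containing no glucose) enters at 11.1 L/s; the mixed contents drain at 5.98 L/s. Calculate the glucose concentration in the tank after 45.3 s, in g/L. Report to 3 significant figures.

Let m(t) be the amount of glucose. Volume: V(t) = V₀ + (Q_in − Q_out) t = 233 + 5.1200 t; V(45.3) = 464.94 L.
No glucose enters, so dm/dt = −Q_out · (m/V).
dm/m = −Q_out dt/(V₀ + 5.1200 t); integrating gives ln(m/m₀) = −(Q_out/(Q_in−Q_out)) ln(V/V₀).
m = m₀ (V₀/V)^(Q_out/(Q_in−Q_out)) = 36.3 × (233/464.94)^(1.1680) = 16.198 g.
C = m/V = 16.198/464.94 = 0.034840 g/L.

0.0348 g/L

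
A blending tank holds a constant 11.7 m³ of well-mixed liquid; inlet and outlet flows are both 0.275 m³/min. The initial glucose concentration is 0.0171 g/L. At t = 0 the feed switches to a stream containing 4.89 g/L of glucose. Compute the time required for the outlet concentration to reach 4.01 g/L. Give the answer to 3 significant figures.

Mass balance on the solute (V constant): V dC/dt = Q(C_in − C), so τ = V/Q = 42.545 min.
C(t) = C_in + (C₀ − C_in) e^(−t/τ). Set C = 4.01 and solve for t:
e^(−t/τ) = (C − C_in)/(C₀ − C_in) = (4.01 − 4.89)/(0.0171 − 4.89) = 0.18059
t = −τ ln(…) = 42.545 × 1.7115 = 72.818 min.

72.8 min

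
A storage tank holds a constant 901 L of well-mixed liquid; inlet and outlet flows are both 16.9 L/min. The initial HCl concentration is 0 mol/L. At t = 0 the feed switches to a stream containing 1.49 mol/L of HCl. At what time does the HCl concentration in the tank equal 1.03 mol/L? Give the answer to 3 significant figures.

62.7 min

Mass balance on the solute (V constant): V dC/dt = Q(C_in − C), so τ = V/Q = 53.314 min.
C(t) = C_in + (C₀ − C_in) e^(−t/τ). Set C = 1.03 and solve for t:
e^(−t/τ) = (C − C_in)/(C₀ − C_in) = (1.03 − 1.49)/(0 − 1.49) = 0.30872
t = −τ ln(…) = 53.314 × 1.1753 = 62.660 min.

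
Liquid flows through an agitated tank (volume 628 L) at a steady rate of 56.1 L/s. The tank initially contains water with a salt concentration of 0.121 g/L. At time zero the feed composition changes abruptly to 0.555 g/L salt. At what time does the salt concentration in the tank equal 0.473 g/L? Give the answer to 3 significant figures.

Species balance: V dC/dt = Q(C_in − C) ⇒ τ = V/Q = 11.194 s.
C(t) = C_in + (C₀ − C_in) e^(−t/τ). Set C = 0.473 and solve for t:
e^(−t/τ) = (C − C_in)/(C₀ − C_in) = (0.473 − 0.555)/(0.121 − 0.555) = 0.18894
t = −τ ln(…) = 11.194 × 1.6663 = 18.653 s.

18.7 s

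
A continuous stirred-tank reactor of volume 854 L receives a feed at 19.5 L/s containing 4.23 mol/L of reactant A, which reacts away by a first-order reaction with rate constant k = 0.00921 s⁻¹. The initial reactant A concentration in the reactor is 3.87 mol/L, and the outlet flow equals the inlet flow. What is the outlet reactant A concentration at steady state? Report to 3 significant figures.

3.01 mol/L

V dC/dt = Q(C_in − C) − k V C.
Steady state (dC/dt = 0): C_ss = Q C_in/(Q + kV) = C_in/(1 + kV/Q).
C_ss = 19.5·4.23/(19.5 + 0.00921·854) = 82.485/27.365 = 3.0142 mol/L.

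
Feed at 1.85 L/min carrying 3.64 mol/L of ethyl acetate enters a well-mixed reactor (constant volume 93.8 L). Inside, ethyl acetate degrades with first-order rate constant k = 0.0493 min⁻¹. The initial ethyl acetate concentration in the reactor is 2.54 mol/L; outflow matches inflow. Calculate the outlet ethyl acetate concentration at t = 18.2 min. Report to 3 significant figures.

1.47 mol/L

Accumulation = in − out − consumed: V dC/dt = Q C_in − Q C − k V C.
dC/dt = (Q/V) C_in − (Q/V + k) C; effective rate a = Q/V + k = 0.019723 + 0.0493 = 0.069023 min⁻¹.
C_ss = Q C_in/(Q + kV) = 1.0401 mol/L; C(t) = C_ss + (C₀ − C_ss) e^(−a t).
C(18.2) = 1.0401 + (1.4999)·e^(−0.069023·18.2) = 1.0401 + (1.4999)·0.28473 = 1.4672 mol/L.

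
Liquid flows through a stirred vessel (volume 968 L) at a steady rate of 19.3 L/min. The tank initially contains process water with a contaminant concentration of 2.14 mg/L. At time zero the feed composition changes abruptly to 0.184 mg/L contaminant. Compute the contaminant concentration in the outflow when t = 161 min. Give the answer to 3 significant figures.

Species balance on the tank: V dC/dt = Q(C_in − C).
So dC/dt = (C_in − C)/τ with τ = V/Q = 968/19.3 = 50.155 min.
Integrating: C(t) = C_in + (C₀ − C_in) e^(−t/τ).
C(161) = 0.184 + (2.14 − 0.184)·e^(−161/50.155) = 0.184 + (1.9560)·0.040356 = 0.26294 mg/L.

0.263 mg/L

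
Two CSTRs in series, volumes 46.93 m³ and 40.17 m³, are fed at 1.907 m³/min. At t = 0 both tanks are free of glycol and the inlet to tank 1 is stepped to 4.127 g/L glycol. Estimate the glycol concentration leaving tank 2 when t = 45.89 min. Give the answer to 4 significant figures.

Time constants: τᵢ = Vᵢ/Q for each well-mixed tank.
τ₁ = 46.93/1.907 = 24.6093 min; τ₂ = 40.17/1.907 = 21.0645 min.
Solving the cascade with C₁(0)=C₂(0)=0 gives C₂(t) = C_in[1 − (τ₁ e^(−t/τ₁) − τ₂ e^(−t/τ₂))/(τ₁ − τ₂)].
At t = 45.89: e^(−t/τ₁) = 0.154937, e^(−t/τ₂) = 0.113206.
C₂ = 4.127·[1 − (24.6093·0.154937 − 21.0645·0.113206)/(3.54483)] = 4.127·0.597087 = 2.46418 g/L.

2.464 g/L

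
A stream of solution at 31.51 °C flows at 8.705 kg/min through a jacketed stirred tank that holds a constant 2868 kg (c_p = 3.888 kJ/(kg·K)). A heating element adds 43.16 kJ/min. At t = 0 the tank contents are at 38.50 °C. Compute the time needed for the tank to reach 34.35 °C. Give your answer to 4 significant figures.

M c_p dT/dt = ṁ c_p (T_in − T) + Q̇.
τ = M/ṁ = 329.466 min; T_ss = T_in + Q̇/(ṁ c_p) = 32.7852 °C.
T(t) = T_ss + (T₀ − T_ss) e^(−t/τ). Set T = 34.35:
e^(−t/τ) = (34.35 − 32.7852)/(38.50 − 32.7852) = 0.273812
t = −329.466 · ln(0.273812) = 426.761 min.

426.8 min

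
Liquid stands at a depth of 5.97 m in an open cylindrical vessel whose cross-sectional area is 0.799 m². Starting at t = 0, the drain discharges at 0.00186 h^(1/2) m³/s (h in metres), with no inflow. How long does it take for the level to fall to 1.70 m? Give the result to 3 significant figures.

With no inflow, A dh/dt = −0.00186 √h.
Separate and integrate: 2(√h − √h₀) = −(0.00186/A) t.
t = 2A(√h₀ − √h)/0.00186 = 2·0.799·(√5.97 − √1.70)/0.00186
  = 1.5980 × (2.4434 − 1.3038) / 0.00186 = 979.01 s.

979 s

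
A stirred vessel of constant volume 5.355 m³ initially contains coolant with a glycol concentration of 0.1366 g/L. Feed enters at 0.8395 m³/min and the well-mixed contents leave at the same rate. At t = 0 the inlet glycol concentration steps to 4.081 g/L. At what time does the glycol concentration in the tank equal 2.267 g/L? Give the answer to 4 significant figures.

Accumulation = in − out for the solute gives V dC/dt = Q(C_in − C), so τ = V/Q = 6.37880 min.
C(t) = C_in + (C₀ − C_in) e^(−t/τ). Set C = 2.267 and solve for t:
e^(−t/τ) = (C − C_in)/(C₀ − C_in) = (2.267 − 4.081)/(0.1366 − 4.081) = 0.459893
t = −τ ln(…) = 6.37880 × 0.776762 = 4.95481 min.

4.955 min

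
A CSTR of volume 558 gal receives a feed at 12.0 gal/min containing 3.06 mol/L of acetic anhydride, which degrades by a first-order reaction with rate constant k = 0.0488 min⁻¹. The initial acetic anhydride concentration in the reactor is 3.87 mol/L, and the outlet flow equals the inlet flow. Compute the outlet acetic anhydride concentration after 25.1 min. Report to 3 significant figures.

1.44 mol/L

Species balance: V dC/dt = Q C_in − Q C − k V C.
This is linear with rate a = Q/V + k = 0.070305 min⁻¹.
C_ss = Q C_in/(Q + kV) = 0.93601 mol/L; C(t) = C_ss + (C₀ − C_ss) e^(−a t).
C(25.1) = 0.93601 + (2.9340)·e^(−0.070305·25.1) = 0.93601 + (2.9340)·0.17124 = 1.4384 mol/L.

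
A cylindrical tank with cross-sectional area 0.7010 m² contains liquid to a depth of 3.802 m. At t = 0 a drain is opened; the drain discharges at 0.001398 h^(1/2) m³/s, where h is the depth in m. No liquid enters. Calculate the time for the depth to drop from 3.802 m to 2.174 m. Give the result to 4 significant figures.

476.8 s

With no inflow, A dh/dt = −0.001398 √h.
Separate and integrate: 2(√h − √h₀) = −(0.001398/A) t.
t = 2A(√h₀ − √h)/0.001398 = 2·0.7010·(√3.802 − √2.174)/0.001398
  = 1.40200 × (1.94987 − 1.47445) / 0.001398 = 476.783 s.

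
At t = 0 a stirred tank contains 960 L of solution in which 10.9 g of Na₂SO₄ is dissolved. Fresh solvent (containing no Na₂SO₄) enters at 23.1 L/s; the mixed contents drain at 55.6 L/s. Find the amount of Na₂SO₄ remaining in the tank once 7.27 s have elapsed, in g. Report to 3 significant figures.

6.72 g

Let m(t) be the amount of Na₂SO₄. Volume: V(t) = V₀ + (Q_in − Q_out) t = 960 − 32.500 t; V(7.27) = 723.73 L.
Solute balance: dm/dt = 0 − Q_out C = −Q_out m/V(t).
dm/m = −Q_out dt/(V₀ − 32.500 t); integrating gives ln(m/m₀) = −(Q_out/(Q_in−Q_out)) ln(V/V₀).
m = m₀ (V₀/V)^(Q_out/(Q_in−Q_out)) = 10.9 × (960/723.73)^(-1.7108) = 6.7223 g.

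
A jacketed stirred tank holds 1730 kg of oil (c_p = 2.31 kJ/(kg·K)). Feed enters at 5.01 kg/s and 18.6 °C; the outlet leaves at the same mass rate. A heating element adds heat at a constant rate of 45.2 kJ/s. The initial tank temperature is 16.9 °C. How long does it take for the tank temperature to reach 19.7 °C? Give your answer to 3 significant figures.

239 s

M c_p dT/dt = ṁ c_p (T_in − T) + Q̇.
τ = M/ṁ = 345.31 s; T_ss = T_in + Q̇/(ṁ c_p) = 22.506 °C.
T(t) = T_ss + (T₀ − T_ss) e^(−t/τ). Set T = 19.7:
e^(−t/τ) = (19.7 − 22.506)/(16.9 − 22.506) = 0.50050
t = −345.31 · ln(0.50050) = 239.00 s.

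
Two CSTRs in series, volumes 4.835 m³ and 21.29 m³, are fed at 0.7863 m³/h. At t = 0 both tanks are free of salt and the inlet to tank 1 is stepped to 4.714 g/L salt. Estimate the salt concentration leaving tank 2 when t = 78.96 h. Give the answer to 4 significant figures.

4.384 g/L

Each tank obeys Vᵢ dCᵢ/dt = Q(Cᵢ₋₁ − Cᵢ), so τᵢ = Vᵢ/Q.
τ₁ = 4.835/0.7863 = 6.14905 h; τ₂ = 21.29/0.7863 = 27.0762 h.
Tank 1: C₁ = C_in(1 − e^(−t/τ₁)). Tank 2 (τ₁ ≠ τ₂): C₂ = C_in[1 − (τ₁ e^(−t/τ₁) − τ₂ e^(−t/τ₂))/(τ₁ − τ₂)].
At t = 78.96: e^(−t/τ₁) = 2.64986e-06, e^(−t/τ₂) = 0.0541381.
C₂ = 4.714·[1 − (6.14905·2.64986e-06 − 27.0762·0.0541381)/(-20.9271)] = 4.714·0.929955 = 4.38381 g/L.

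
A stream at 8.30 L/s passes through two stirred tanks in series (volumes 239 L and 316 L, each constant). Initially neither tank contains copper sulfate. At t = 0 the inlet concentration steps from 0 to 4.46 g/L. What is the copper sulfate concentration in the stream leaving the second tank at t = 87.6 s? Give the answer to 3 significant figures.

3.29 g/L

Each tank obeys Vᵢ dCᵢ/dt = Q(Cᵢ₋₁ − Cᵢ), so τᵢ = Vᵢ/Q.
τ₁ = 239/8.30 = 28.795 s; τ₂ = 316/8.30 = 38.072 s.
Tank 1: C₁ = C_in(1 − e^(−t/τ₁)). Tank 2 (τ₁ ≠ τ₂): C₂ = C_in[1 − (τ₁ e^(−t/τ₁) − τ₂ e^(−t/τ₂))/(τ₁ − τ₂)].
At t = 87.6: e^(−t/τ₁) = 0.047731, e^(−t/τ₂) = 0.10017.
C₂ = 4.46·[1 − (28.795·0.047731 − 38.072·0.10017)/(-9.2771)] = 4.46·0.73706 = 3.2873 g/L.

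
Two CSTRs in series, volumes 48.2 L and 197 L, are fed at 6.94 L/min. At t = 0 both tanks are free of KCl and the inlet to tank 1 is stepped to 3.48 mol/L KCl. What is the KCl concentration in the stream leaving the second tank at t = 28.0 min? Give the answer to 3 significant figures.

1.78 mol/L

Species balance on tank i: dCᵢ/dt = (Cᵢ₋₁ − Cᵢ)/τᵢ with τᵢ = Vᵢ/Q.
τ₁ = 48.2/6.94 = 6.9452 min; τ₂ = 197/6.94 = 28.386 min.
Solving the cascade with C₁(0)=C₂(0)=0 gives C₂(t) = C_in[1 − (τ₁ e^(−t/τ₁) − τ₂ e^(−t/τ₂))/(τ₁ − τ₂)].
At t = 28.0: e^(−t/τ₁) = 0.017747, e^(−t/τ₂) = 0.37292.
C₂ = 3.48·[1 − (6.9452·0.017747 − 28.386·0.37292)/(-21.441)] = 3.48·0.51203 = 1.7819 mol/L.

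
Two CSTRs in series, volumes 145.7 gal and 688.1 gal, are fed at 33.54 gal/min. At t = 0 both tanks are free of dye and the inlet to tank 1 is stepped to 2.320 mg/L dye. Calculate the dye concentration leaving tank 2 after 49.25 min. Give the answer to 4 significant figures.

Each tank obeys Vᵢ dCᵢ/dt = Q(Cᵢ₋₁ − Cᵢ), so τᵢ = Vᵢ/Q.
τ₁ = 145.7/33.54 = 4.34407 min; τ₂ = 688.1/33.54 = 20.5158 min.
Tank 1: C₁ = C_in(1 − e^(−t/τ₁)). Tank 2 (τ₁ ≠ τ₂): C₂ = C_in[1 − (τ₁ e^(−t/τ₁) − τ₂ e^(−t/τ₂))/(τ₁ − τ₂)].
At t = 49.25: e^(−t/τ₁) = 1.19199e-05, e^(−t/τ₂) = 0.0906646.
C₂ = 2.320·[1 − (4.34407·1.19199e-05 − 20.5158·0.0906646)/(-16.1717)] = 2.320·0.884984 = 2.05316 mg/L.

2.053 mg/L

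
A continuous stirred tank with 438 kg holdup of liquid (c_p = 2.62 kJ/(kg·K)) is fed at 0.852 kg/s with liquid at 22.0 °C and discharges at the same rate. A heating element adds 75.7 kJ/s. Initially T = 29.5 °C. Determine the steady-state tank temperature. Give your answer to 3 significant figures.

55.9 °C

First-law balance (no shaft work): M c_p dT/dt = ṁ c_p (T_in − T) + 75.7.
At steady state dT/dt = 0 ⇒ T_ss = T_in + Q̇/(ṁ c_p) = 22.0 + 75.7/(0.852·2.62) = 55.912 °C.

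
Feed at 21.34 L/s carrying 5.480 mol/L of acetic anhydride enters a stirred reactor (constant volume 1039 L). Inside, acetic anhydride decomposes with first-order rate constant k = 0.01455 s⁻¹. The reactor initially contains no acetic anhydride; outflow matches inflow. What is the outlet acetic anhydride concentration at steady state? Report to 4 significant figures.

3.208 mol/L

V dC/dt = Q(C_in − C) − k V C.
Steady state (dC/dt = 0): C_ss = Q C_in/(Q + kV) = C_in/(1 + kV/Q).
C_ss = 21.34·5.480/(21.34 + 0.01455·1039) = 116.943/36.4575 = 3.20766 mol/L.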